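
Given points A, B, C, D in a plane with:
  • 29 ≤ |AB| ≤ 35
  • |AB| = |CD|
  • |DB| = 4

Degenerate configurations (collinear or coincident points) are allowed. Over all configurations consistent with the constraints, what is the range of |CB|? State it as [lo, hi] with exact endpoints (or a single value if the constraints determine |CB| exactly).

|AB| ∈ [29, 35]
|BD| ∈ {4}
|CD| ∈ [29, 35]
|AD| ∈ [25, 39]
|BC| ∈ [25, 39]
|AC| ∈ [0, 74]

|CB| ∈ [25, 39]  (≈ [25.0000, 39.0000])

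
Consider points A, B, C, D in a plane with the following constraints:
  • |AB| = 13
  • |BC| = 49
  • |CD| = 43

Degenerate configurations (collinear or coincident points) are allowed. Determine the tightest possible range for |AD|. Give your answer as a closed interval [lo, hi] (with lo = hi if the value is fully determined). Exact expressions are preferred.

|AD| ∈ [0, 105]  (≈ [0.0000, 105.0000])

|AB| ∈ {13}
|BC| ∈ {49}
|CD| ∈ {43}
|AC| ∈ [36, 62]
|BD| ∈ [6, 92]
|AD| ∈ [0, 105]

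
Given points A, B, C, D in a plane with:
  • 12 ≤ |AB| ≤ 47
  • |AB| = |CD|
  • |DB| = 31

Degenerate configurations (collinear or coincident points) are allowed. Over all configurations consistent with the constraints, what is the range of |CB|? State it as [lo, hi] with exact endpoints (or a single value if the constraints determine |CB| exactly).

|CB| ∈ [0, 78]  (≈ [0.0000, 78.0000])

|AB| ∈ [12, 47]
|BD| ∈ {31}
|CD| ∈ [12, 47]
|AD| ∈ [0, 78]
|BC| ∈ [0, 78]
|AC| ∈ [0, 125]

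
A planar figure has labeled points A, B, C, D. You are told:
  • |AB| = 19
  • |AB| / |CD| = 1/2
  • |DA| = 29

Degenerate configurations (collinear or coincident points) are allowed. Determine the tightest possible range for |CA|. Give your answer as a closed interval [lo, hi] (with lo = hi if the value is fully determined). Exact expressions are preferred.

|CA| ∈ [9, 67]  (≈ [9.0000, 67.0000])

|AB| ∈ {19}
|AD| ∈ {29}
|CD| ∈ {38}
|BD| ∈ [10, 48]
|AC| ∈ [9, 67]
|BC| ∈ [0, 86]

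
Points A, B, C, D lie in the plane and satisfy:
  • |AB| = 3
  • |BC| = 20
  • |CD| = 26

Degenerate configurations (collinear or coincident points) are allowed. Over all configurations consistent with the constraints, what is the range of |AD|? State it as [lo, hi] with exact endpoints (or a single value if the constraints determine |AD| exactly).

|AB| ∈ {3}
|BC| ∈ {20}
|CD| ∈ {26}
|AC| ∈ [17, 23]
|BD| ∈ [6, 46]
|AD| ∈ [3, 49]

|AD| ∈ [3, 49]  (≈ [3.0000, 49.0000])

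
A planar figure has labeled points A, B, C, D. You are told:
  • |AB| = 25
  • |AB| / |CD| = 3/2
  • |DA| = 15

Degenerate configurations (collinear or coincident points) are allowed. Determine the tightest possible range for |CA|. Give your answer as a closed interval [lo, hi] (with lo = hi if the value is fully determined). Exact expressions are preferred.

|AB| ∈ {25}
|AD| ∈ {15}
|CD| ∈ {50/3}
|BD| ∈ [10, 40]
|AC| ∈ [5/3, 95/3]
|BC| ∈ [0, 170/3]

|CA| ∈ [5/3, 95/3]  (≈ [1.6667, 31.6667])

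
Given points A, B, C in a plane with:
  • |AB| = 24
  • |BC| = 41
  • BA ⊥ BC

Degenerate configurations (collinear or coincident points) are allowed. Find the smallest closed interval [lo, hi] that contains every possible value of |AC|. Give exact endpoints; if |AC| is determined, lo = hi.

|AB| ∈ {24}
|BC| ∈ {41}
|AC| ∈ {√(2257)}

|AC| = √(2257)  (≈ 47.5079)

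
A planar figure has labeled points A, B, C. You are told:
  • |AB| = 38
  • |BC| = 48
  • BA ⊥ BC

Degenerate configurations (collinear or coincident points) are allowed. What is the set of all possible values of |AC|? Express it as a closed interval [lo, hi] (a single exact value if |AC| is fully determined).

|AC| = 2·√(937)  (≈ 61.2209)

|AB| ∈ {38}
|BC| ∈ {48}
|AC| ∈ {2·√(937)}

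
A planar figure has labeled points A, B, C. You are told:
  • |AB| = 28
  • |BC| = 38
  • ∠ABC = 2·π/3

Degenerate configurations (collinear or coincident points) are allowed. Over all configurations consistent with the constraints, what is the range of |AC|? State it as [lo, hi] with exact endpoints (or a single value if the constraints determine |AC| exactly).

|AC| = 2·√(823)  (≈ 57.3760)

|AB| ∈ {28}
|BC| ∈ {38}
|AC| ∈ {2·√(823)}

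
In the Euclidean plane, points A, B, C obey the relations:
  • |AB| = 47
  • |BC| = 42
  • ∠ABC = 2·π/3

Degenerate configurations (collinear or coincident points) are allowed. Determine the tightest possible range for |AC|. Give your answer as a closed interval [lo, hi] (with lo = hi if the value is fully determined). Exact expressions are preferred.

|AB| ∈ {47}
|BC| ∈ {42}
|AC| ∈ {√(5947)}

|AC| = √(5947)  (≈ 77.1168)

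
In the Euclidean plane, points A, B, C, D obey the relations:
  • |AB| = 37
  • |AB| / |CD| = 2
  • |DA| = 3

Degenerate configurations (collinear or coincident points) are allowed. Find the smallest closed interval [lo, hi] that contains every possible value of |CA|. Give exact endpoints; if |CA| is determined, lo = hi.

|AB| ∈ {37}
|AD| ∈ {3}
|CD| ∈ {37/2}
|BD| ∈ [34, 40]
|AC| ∈ [31/2, 43/2]
|BC| ∈ [31/2, 117/2]

|CA| ∈ [31/2, 43/2]  (≈ [15.5000, 21.5000])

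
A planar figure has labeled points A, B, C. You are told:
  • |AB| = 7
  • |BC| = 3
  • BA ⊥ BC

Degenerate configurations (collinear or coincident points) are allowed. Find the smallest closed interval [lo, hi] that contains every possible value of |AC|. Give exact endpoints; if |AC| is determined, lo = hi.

|AC| = √(58)  (≈ 7.6158)

|AB| ∈ {7}
|BC| ∈ {3}
|AC| ∈ {√(58)}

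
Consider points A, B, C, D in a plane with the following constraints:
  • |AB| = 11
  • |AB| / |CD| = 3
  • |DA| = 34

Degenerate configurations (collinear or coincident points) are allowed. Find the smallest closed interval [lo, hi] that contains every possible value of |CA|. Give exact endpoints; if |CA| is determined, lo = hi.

|AB| ∈ {11}
|AD| ∈ {34}
|CD| ∈ {11/3}
|BD| ∈ [23, 45]
|AC| ∈ [91/3, 113/3]
|BC| ∈ [58/3, 146/3]

|CA| ∈ [91/3, 113/3]  (≈ [30.3333, 37.6667])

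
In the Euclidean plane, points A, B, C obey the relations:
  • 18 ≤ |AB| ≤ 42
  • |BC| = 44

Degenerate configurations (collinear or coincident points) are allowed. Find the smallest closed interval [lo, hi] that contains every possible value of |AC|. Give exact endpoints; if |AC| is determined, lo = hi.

|AC| ∈ [2, 86]  (≈ [2.0000, 86.0000])

|AB| ∈ [18, 42]
|BC| ∈ {44}
|AC| ∈ [2, 86]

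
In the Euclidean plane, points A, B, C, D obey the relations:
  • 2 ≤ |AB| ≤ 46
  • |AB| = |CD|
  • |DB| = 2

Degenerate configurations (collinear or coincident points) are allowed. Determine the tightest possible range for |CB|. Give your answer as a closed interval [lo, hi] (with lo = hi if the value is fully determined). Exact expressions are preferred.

|CB| ∈ [0, 48]  (≈ [0.0000, 48.0000])

|AB| ∈ [2, 46]
|BD| ∈ {2}
|CD| ∈ [2, 46]
|AD| ∈ [0, 48]
|BC| ∈ [0, 48]
|AC| ∈ [0, 94]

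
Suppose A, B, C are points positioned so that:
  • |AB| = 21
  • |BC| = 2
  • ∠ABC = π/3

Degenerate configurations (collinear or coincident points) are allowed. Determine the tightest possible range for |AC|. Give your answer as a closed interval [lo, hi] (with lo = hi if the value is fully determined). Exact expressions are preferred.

|AC| = √(403)  (≈ 20.0749)

|AB| ∈ {21}
|BC| ∈ {2}
|AC| ∈ {√(403)}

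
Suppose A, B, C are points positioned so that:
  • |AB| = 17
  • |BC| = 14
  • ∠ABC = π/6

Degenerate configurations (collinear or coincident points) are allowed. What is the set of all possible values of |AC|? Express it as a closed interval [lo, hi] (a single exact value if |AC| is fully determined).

|AB| ∈ {17}
|BC| ∈ {14}
|AC| ∈ {√(485 - 238·√(3))}

|AC| = √(485 - 238·√(3))  (≈ 8.5306)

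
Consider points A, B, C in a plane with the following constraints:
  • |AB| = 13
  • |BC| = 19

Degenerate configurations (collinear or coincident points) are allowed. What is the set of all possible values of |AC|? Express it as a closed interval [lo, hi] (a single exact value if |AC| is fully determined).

|AC| ∈ [6, 32]  (≈ [6.0000, 32.0000])

|AB| ∈ {13}
|BC| ∈ {19}
|AC| ∈ [6, 32]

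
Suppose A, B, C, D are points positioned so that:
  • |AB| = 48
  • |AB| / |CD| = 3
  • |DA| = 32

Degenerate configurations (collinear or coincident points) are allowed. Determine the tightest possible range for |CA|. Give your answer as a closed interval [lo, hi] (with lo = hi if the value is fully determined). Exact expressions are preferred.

|CA| ∈ [16, 48]  (≈ [16.0000, 48.0000])

|AB| ∈ {48}
|AD| ∈ {32}
|CD| ∈ {16}
|BD| ∈ [16, 80]
|AC| ∈ [16, 48]
|BC| ∈ [0, 96]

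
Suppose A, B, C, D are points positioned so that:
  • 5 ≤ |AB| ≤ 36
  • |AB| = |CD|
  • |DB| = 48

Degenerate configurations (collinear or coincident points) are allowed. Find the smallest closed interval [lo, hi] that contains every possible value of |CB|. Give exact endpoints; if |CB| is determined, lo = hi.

|AB| ∈ [5, 36]
|BD| ∈ {48}
|CD| ∈ [5, 36]
|AD| ∈ [12, 84]
|BC| ∈ [12, 84]
|AC| ∈ [0, 120]

|CB| ∈ [12, 84]  (≈ [12.0000, 84.0000])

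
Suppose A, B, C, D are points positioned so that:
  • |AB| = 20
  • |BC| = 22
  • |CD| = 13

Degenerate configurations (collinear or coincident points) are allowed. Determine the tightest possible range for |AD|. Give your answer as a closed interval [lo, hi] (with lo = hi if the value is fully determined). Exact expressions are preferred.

|AB| ∈ {20}
|BC| ∈ {22}
|CD| ∈ {13}
|AC| ∈ [2, 42]
|BD| ∈ [9, 35]
|AD| ∈ [0, 55]

|AD| ∈ [0, 55]  (≈ [0.0000, 55.0000])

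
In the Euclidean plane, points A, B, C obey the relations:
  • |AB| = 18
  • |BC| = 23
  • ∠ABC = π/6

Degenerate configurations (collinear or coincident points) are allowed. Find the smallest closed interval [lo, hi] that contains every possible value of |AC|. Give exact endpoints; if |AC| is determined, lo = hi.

|AB| ∈ {18}
|BC| ∈ {23}
|AC| ∈ {√(853 - 414·√(3))}

|AC| = √(853 - 414·√(3))  (≈ 11.6589)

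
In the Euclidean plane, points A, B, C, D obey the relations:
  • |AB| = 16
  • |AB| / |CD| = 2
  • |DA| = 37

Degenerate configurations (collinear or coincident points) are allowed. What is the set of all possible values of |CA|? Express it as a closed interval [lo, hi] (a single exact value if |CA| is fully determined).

|AB| ∈ {16}
|AD| ∈ {37}
|CD| ∈ {8}
|BD| ∈ [21, 53]
|AC| ∈ [29, 45]
|BC| ∈ [13, 61]

|CA| ∈ [29, 45]  (≈ [29.0000, 45.0000])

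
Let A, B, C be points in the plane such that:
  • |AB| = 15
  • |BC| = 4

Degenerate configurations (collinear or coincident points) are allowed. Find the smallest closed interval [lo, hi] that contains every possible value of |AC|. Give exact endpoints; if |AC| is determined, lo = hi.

|AB| ∈ {15}
|BC| ∈ {4}
|AC| ∈ [11, 19]

|AC| ∈ [11, 19]  (≈ [11.0000, 19.0000])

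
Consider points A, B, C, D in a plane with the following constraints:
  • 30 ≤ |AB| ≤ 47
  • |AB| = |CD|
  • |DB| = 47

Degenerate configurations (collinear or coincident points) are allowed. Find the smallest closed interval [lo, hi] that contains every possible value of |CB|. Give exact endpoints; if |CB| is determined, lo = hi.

|AB| ∈ [30, 47]
|BD| ∈ {47}
|CD| ∈ [30, 47]
|AD| ∈ [0, 94]
|BC| ∈ [0, 94]
|AC| ∈ [0, 141]

|CB| ∈ [0, 94]  (≈ [0.0000, 94.0000])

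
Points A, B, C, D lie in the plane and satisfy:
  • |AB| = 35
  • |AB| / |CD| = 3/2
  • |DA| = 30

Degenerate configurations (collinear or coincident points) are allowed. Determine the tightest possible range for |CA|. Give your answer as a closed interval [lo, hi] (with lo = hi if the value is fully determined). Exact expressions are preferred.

|CA| ∈ [20/3, 160/3]  (≈ [6.6667, 53.3333])

|AB| ∈ {35}
|AD| ∈ {30}
|CD| ∈ {70/3}
|BD| ∈ [5, 65]
|AC| ∈ [20/3, 160/3]
|BC| ∈ [0, 265/3]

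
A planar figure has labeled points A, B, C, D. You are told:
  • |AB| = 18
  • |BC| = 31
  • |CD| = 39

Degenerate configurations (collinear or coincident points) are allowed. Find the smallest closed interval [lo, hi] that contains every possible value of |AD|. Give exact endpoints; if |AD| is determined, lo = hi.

|AD| ∈ [0, 88]  (≈ [0.0000, 88.0000])

|AB| ∈ {18}
|BC| ∈ {31}
|CD| ∈ {39}
|AC| ∈ [13, 49]
|BD| ∈ [8, 70]
|AD| ∈ [0, 88]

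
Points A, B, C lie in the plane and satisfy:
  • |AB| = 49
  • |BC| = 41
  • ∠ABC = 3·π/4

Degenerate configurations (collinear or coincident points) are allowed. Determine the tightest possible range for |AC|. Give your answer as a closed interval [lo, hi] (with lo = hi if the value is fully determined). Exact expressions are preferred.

|AB| ∈ {49}
|BC| ∈ {41}
|AC| ∈ {√(2009·√(2) + 4082)}

|AC| = √(2009·√(2) + 4082)  (≈ 83.2055)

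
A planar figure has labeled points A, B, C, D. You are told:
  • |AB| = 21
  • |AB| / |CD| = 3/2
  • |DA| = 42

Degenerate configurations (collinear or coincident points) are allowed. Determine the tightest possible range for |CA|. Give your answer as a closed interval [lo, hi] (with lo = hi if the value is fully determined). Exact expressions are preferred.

|AB| ∈ {21}
|AD| ∈ {42}
|CD| ∈ {14}
|BD| ∈ [21, 63]
|AC| ∈ [28, 56]
|BC| ∈ [7, 77]

|CA| ∈ [28, 56]  (≈ [28.0000, 56.0000])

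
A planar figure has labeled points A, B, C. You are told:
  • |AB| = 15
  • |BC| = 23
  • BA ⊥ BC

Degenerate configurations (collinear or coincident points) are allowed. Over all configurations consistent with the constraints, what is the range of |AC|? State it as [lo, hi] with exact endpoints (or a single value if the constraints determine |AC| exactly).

|AC| = √(754)  (≈ 27.4591)

|AB| ∈ {15}
|BC| ∈ {23}
|AC| ∈ {√(754)}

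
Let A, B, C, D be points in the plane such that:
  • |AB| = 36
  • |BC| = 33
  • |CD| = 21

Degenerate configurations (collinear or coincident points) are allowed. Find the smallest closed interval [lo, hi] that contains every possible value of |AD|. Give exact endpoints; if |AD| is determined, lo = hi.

|AB| ∈ {36}
|BC| ∈ {33}
|CD| ∈ {21}
|AC| ∈ [3, 69]
|BD| ∈ [12, 54]
|AD| ∈ [0, 90]

|AD| ∈ [0, 90]  (≈ [0.0000, 90.0000])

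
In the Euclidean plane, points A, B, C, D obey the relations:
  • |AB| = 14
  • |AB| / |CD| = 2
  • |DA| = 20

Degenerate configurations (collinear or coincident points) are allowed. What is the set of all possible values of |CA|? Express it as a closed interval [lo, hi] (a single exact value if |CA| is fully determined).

|AB| ∈ {14}
|AD| ∈ {20}
|CD| ∈ {7}
|BD| ∈ [6, 34]
|AC| ∈ [13, 27]
|BC| ∈ [0, 41]

|CA| ∈ [13, 27]  (≈ [13.0000, 27.0000])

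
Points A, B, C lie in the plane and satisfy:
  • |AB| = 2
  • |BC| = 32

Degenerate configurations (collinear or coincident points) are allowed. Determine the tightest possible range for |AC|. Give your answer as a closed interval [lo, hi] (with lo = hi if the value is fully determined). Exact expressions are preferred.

|AB| ∈ {2}
|BC| ∈ {32}
|AC| ∈ [30, 34]

|AC| ∈ [30, 34]  (≈ [30.0000, 34.0000])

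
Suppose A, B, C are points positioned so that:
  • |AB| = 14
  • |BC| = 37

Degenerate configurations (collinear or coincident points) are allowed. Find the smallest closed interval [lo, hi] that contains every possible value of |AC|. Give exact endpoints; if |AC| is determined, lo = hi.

|AC| ∈ [23, 51]  (≈ [23.0000, 51.0000])

|AB| ∈ {14}
|BC| ∈ {37}
|AC| ∈ [23, 51]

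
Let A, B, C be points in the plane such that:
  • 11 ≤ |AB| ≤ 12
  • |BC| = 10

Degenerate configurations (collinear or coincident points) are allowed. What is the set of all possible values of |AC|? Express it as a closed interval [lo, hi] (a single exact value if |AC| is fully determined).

|AC| ∈ [1, 22]  (≈ [1.0000, 22.0000])

|AB| ∈ [11, 12]
|BC| ∈ {10}
|AC| ∈ [1, 22]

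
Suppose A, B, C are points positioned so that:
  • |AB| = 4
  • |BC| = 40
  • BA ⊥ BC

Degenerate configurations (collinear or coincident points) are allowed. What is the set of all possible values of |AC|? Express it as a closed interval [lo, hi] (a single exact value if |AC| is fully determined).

|AC| = 4·√(101)  (≈ 40.1995)

|AB| ∈ {4}
|BC| ∈ {40}
|AC| ∈ {4·√(101)}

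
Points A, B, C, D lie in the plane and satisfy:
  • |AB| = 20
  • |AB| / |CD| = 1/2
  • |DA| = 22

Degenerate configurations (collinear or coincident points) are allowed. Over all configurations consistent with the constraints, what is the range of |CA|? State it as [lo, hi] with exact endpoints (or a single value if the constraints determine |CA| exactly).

|CA| ∈ [18, 62]  (≈ [18.0000, 62.0000])

|AB| ∈ {20}
|AD| ∈ {22}
|CD| ∈ {40}
|BD| ∈ [2, 42]
|AC| ∈ [18, 62]
|BC| ∈ [0, 82]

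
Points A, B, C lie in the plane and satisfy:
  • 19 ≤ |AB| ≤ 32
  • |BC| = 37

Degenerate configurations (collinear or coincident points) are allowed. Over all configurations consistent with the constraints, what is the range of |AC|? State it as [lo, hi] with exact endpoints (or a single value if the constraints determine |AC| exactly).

|AC| ∈ [5, 69]  (≈ [5.0000, 69.0000])

|AB| ∈ [19, 32]
|BC| ∈ {37}
|AC| ∈ [5, 69]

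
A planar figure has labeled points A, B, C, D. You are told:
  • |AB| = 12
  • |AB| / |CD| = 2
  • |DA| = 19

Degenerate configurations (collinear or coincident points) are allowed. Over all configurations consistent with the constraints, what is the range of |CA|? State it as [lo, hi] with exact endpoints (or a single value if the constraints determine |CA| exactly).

|AB| ∈ {12}
|AD| ∈ {19}
|CD| ∈ {6}
|BD| ∈ [7, 31]
|AC| ∈ [13, 25]
|BC| ∈ [1, 37]

|CA| ∈ [13, 25]  (≈ [13.0000, 25.0000])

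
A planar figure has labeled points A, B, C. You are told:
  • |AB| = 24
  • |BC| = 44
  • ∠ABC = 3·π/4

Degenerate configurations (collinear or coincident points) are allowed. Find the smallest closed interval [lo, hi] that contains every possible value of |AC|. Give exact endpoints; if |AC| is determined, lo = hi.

|AB| ∈ {24}
|BC| ∈ {44}
|AC| ∈ {4·√(66·√(2) + 157)}

|AC| = 4·√(66·√(2) + 157)  (≈ 63.2883)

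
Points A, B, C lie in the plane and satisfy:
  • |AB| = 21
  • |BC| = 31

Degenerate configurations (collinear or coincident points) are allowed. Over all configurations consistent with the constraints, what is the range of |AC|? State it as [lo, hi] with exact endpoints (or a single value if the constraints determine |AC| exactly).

|AC| ∈ [10, 52]  (≈ [10.0000, 52.0000])

|AB| ∈ {21}
|BC| ∈ {31}
|AC| ∈ [10, 52]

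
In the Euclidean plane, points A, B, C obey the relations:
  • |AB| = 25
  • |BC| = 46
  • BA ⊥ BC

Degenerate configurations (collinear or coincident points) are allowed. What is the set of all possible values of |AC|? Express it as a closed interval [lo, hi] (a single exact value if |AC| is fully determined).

|AC| = √(2741)  (≈ 52.3546)

|AB| ∈ {25}
|BC| ∈ {46}
|AC| ∈ {√(2741)}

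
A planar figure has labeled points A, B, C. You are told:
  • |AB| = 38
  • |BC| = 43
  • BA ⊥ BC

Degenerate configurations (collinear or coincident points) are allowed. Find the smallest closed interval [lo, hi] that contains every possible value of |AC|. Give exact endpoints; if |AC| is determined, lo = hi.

|AB| ∈ {38}
|BC| ∈ {43}
|AC| ∈ {√(3293)}

|AC| = √(3293)  (≈ 57.3847)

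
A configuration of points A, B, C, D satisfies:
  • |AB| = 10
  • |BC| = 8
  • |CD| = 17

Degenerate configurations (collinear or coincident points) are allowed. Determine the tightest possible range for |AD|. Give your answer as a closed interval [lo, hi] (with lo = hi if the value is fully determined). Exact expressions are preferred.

|AB| ∈ {10}
|BC| ∈ {8}
|CD| ∈ {17}
|AC| ∈ [2, 18]
|BD| ∈ [9, 25]
|AD| ∈ [0, 35]

|AD| ∈ [0, 35]  (≈ [0.0000, 35.0000])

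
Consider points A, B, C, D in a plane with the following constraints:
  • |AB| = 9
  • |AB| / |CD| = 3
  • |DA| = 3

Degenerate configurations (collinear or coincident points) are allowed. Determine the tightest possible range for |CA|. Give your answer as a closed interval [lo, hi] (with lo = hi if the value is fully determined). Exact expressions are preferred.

|CA| ∈ [0, 6]  (≈ [0.0000, 6.0000])

|AB| ∈ {9}
|AD| ∈ {3}
|CD| ∈ {3}
|BD| ∈ [6, 12]
|AC| ∈ [0, 6]
|BC| ∈ [3, 15]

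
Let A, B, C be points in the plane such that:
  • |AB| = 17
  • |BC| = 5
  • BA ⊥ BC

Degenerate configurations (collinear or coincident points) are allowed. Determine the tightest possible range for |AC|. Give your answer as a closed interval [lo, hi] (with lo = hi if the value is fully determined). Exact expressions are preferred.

|AB| ∈ {17}
|BC| ∈ {5}
|AC| ∈ {√(314)}

|AC| = √(314)  (≈ 17.7200)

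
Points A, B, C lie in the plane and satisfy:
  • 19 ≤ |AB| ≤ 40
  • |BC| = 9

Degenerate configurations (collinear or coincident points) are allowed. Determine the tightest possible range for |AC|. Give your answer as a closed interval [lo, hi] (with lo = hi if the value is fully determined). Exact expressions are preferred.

|AC| ∈ [10, 49]  (≈ [10.0000, 49.0000])

|AB| ∈ [19, 40]
|BC| ∈ {9}
|AC| ∈ [10, 49]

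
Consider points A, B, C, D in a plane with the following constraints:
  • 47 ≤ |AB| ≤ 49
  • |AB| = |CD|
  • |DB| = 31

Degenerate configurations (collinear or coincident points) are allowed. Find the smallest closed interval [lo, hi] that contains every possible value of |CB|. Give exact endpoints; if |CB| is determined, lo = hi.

|CB| ∈ [16, 80]  (≈ [16.0000, 80.0000])

|AB| ∈ [47, 49]
|BD| ∈ {31}
|CD| ∈ [47, 49]
|AD| ∈ [16, 80]
|BC| ∈ [16, 80]
|AC| ∈ [0, 129]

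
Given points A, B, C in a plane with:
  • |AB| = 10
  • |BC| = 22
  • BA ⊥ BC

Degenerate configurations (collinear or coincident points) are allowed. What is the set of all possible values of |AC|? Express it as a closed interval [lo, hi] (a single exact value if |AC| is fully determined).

|AB| ∈ {10}
|BC| ∈ {22}
|AC| ∈ {2·√(146)}

|AC| = 2·√(146)  (≈ 24.1661)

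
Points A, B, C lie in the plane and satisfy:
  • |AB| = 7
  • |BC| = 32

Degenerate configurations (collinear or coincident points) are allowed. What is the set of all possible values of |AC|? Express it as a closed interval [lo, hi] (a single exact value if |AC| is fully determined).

|AB| ∈ {7}
|BC| ∈ {32}
|AC| ∈ [25, 39]

|AC| ∈ [25, 39]  (≈ [25.0000, 39.0000])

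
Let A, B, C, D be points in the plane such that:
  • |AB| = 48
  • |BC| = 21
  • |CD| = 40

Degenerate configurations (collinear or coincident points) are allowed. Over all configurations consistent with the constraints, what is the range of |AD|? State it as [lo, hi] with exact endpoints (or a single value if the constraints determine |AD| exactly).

|AB| ∈ {48}
|BC| ∈ {21}
|CD| ∈ {40}
|AC| ∈ [27, 69]
|BD| ∈ [19, 61]
|AD| ∈ [0, 109]

|AD| ∈ [0, 109]  (≈ [0.0000, 109.0000])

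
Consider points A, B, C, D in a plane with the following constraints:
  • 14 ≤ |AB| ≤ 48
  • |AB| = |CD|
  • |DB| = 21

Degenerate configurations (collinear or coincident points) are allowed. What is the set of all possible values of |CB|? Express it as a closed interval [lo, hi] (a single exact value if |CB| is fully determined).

|AB| ∈ [14, 48]
|BD| ∈ {21}
|CD| ∈ [14, 48]
|AD| ∈ [0, 69]
|BC| ∈ [0, 69]
|AC| ∈ [0, 117]

|CB| ∈ [0, 69]  (≈ [0.0000, 69.0000])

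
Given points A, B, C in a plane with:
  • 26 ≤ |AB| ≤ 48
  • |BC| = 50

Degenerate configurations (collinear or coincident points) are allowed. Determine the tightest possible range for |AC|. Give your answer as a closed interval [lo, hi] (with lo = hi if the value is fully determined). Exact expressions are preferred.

|AB| ∈ [26, 48]
|BC| ∈ {50}
|AC| ∈ [2, 98]

|AC| ∈ [2, 98]  (≈ [2.0000, 98.0000])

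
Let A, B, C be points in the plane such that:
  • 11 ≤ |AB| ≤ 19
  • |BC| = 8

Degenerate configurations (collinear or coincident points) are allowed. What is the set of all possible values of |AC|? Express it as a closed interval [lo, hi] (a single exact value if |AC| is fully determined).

|AB| ∈ [11, 19]
|BC| ∈ {8}
|AC| ∈ [3, 27]

|AC| ∈ [3, 27]  (≈ [3.0000, 27.0000])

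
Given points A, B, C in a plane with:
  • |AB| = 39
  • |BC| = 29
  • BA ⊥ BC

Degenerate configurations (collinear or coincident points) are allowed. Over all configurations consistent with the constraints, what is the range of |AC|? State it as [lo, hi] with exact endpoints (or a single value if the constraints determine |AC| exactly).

|AC| = √(2362)  (≈ 48.6004)

|AB| ∈ {39}
|BC| ∈ {29}
|AC| ∈ {√(2362)}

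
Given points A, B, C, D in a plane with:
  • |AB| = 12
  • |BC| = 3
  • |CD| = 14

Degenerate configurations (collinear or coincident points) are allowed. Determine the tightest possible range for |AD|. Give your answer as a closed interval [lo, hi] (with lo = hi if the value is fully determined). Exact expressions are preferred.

|AB| ∈ {12}
|BC| ∈ {3}
|CD| ∈ {14}
|AC| ∈ [9, 15]
|BD| ∈ [11, 17]
|AD| ∈ [0, 29]

|AD| ∈ [0, 29]  (≈ [0.0000, 29.0000])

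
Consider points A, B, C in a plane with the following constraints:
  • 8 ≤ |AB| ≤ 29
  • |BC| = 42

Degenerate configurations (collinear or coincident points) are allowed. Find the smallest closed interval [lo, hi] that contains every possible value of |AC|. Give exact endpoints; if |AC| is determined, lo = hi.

|AB| ∈ [8, 29]
|BC| ∈ {42}
|AC| ∈ [13, 71]

|AC| ∈ [13, 71]  (≈ [13.0000, 71.0000])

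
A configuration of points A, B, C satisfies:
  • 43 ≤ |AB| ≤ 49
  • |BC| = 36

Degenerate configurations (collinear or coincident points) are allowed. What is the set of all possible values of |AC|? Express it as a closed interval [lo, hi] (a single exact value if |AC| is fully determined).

|AB| ∈ [43, 49]
|BC| ∈ {36}
|AC| ∈ [7, 85]

|AC| ∈ [7, 85]  (≈ [7.0000, 85.0000])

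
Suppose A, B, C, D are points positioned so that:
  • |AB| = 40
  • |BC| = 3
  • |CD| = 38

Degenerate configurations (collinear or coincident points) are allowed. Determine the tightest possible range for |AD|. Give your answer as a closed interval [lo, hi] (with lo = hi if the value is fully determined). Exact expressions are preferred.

|AD| ∈ [0, 81]  (≈ [0.0000, 81.0000])

|AB| ∈ {40}
|BC| ∈ {3}
|CD| ∈ {38}
|AC| ∈ [37, 43]
|BD| ∈ [35, 41]
|AD| ∈ [0, 81]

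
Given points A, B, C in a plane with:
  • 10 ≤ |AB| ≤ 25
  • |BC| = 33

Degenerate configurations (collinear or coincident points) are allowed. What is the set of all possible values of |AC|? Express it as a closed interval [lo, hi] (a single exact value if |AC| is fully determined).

|AC| ∈ [8, 58]  (≈ [8.0000, 58.0000])

|AB| ∈ [10, 25]
|BC| ∈ {33}
|AC| ∈ [8, 58]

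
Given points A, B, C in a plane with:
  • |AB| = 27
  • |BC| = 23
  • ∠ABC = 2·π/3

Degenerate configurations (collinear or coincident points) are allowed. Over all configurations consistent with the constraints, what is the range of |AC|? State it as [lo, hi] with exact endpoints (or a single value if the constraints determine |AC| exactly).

|AC| = √(1879)  (≈ 43.3474)

|AB| ∈ {27}
|BC| ∈ {23}
|AC| ∈ {√(1879)}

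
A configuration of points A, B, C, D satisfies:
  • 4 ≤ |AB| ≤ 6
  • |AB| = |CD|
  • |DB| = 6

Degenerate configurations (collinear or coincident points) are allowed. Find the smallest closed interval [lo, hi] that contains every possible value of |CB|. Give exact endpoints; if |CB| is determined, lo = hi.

|CB| ∈ [0, 12]  (≈ [0.0000, 12.0000])

|AB| ∈ [4, 6]
|BD| ∈ {6}
|CD| ∈ [4, 6]
|AD| ∈ [0, 12]
|BC| ∈ [0, 12]
|AC| ∈ [0, 18]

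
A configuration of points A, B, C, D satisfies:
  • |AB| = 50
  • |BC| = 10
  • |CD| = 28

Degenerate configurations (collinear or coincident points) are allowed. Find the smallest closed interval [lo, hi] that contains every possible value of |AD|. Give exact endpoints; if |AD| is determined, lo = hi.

|AB| ∈ {50}
|BC| ∈ {10}
|CD| ∈ {28}
|AC| ∈ [40, 60]
|BD| ∈ [18, 38]
|AD| ∈ [12, 88]

|AD| ∈ [12, 88]  (≈ [12.0000, 88.0000])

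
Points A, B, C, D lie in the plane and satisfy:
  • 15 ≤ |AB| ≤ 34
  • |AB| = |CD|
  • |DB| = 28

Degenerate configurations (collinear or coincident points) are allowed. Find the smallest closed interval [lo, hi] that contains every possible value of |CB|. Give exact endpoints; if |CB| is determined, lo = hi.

|AB| ∈ [15, 34]
|BD| ∈ {28}
|CD| ∈ [15, 34]
|AD| ∈ [0, 62]
|BC| ∈ [0, 62]
|AC| ∈ [0, 96]

|CB| ∈ [0, 62]  (≈ [0.0000, 62.0000])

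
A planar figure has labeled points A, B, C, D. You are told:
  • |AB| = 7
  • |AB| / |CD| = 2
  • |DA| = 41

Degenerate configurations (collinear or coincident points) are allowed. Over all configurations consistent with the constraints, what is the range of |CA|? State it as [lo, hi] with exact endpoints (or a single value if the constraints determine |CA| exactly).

|CA| ∈ [75/2, 89/2]  (≈ [37.5000, 44.5000])

|AB| ∈ {7}
|AD| ∈ {41}
|CD| ∈ {7/2}
|BD| ∈ [34, 48]
|AC| ∈ [75/2, 89/2]
|BC| ∈ [61/2, 103/2]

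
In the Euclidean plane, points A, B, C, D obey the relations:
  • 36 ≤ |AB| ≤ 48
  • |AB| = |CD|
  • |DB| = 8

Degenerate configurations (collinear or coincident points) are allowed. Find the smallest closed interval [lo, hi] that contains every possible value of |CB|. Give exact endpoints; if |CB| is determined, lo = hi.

|AB| ∈ [36, 48]
|BD| ∈ {8}
|CD| ∈ [36, 48]
|AD| ∈ [28, 56]
|BC| ∈ [28, 56]
|AC| ∈ [0, 104]

|CB| ∈ [28, 56]  (≈ [28.0000, 56.0000])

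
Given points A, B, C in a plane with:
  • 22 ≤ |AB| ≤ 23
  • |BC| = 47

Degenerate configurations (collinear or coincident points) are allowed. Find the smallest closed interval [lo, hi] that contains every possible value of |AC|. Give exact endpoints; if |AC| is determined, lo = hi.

|AB| ∈ [22, 23]
|BC| ∈ {47}
|AC| ∈ [24, 70]

|AC| ∈ [24, 70]  (≈ [24.0000, 70.0000])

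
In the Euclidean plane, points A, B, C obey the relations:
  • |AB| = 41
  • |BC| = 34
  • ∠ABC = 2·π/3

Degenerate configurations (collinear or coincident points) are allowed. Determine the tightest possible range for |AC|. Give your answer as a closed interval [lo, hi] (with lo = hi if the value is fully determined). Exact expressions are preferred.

|AC| = √(4231)  (≈ 65.0461)

|AB| ∈ {41}
|BC| ∈ {34}
|AC| ∈ {√(4231)}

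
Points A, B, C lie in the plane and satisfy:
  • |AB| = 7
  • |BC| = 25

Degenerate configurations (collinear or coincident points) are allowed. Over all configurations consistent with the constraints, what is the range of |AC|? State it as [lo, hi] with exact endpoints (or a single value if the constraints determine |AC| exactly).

|AC| ∈ [18, 32]  (≈ [18.0000, 32.0000])

|AB| ∈ {7}
|BC| ∈ {25}
|AC| ∈ [18, 32]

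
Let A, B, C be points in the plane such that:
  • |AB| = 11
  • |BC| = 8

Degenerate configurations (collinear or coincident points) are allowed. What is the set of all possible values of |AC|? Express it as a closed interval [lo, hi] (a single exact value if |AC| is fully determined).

|AC| ∈ [3, 19]  (≈ [3.0000, 19.0000])

|AB| ∈ {11}
|BC| ∈ {8}
|AC| ∈ [3, 19]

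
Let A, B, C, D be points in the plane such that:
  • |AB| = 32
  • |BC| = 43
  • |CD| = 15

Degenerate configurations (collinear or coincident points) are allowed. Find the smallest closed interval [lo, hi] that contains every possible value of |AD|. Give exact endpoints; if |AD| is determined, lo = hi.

|AD| ∈ [0, 90]  (≈ [0.0000, 90.0000])

|AB| ∈ {32}
|BC| ∈ {43}
|CD| ∈ {15}
|AC| ∈ [11, 75]
|BD| ∈ [28, 58]
|AD| ∈ [0, 90]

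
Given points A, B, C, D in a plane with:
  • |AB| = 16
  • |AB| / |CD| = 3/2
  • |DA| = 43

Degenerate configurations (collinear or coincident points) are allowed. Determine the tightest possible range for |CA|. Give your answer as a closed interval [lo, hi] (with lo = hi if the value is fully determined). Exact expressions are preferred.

|AB| ∈ {16}
|AD| ∈ {43}
|CD| ∈ {32/3}
|BD| ∈ [27, 59]
|AC| ∈ [97/3, 161/3]
|BC| ∈ [49/3, 209/3]

|CA| ∈ [97/3, 161/3]  (≈ [32.3333, 53.6667])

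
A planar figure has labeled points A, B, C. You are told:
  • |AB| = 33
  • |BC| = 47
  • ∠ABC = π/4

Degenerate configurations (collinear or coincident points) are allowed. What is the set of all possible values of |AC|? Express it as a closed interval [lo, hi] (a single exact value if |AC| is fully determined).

|AB| ∈ {33}
|BC| ∈ {47}
|AC| ∈ {√(3298 - 1551·√(2))}

|AC| = √(3298 - 1551·√(2))  (≈ 33.2348)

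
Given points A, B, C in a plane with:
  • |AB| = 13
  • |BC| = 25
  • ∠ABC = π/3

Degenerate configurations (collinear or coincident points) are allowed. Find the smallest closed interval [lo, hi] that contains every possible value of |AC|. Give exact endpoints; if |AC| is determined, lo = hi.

|AB| ∈ {13}
|BC| ∈ {25}
|AC| ∈ {√(469)}

|AC| = √(469)  (≈ 21.6564)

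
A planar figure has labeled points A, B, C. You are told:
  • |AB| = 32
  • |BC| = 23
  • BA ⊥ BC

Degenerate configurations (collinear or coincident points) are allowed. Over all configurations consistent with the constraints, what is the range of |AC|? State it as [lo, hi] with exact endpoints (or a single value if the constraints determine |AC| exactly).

|AB| ∈ {32}
|BC| ∈ {23}
|AC| ∈ {√(1553)}

|AC| = √(1553)  (≈ 39.4081)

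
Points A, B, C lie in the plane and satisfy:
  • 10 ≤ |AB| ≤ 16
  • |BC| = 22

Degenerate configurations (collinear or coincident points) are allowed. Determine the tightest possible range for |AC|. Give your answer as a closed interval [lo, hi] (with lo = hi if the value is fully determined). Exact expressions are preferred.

|AC| ∈ [6, 38]  (≈ [6.0000, 38.0000])

|AB| ∈ [10, 16]
|BC| ∈ {22}
|AC| ∈ [6, 38]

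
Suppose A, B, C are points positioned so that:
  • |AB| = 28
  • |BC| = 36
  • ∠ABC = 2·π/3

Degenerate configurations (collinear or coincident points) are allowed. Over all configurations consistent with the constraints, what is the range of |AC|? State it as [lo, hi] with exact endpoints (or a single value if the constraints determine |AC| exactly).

|AC| = 4·√(193)  (≈ 55.5698)

|AB| ∈ {28}
|BC| ∈ {36}
|AC| ∈ {4·√(193)}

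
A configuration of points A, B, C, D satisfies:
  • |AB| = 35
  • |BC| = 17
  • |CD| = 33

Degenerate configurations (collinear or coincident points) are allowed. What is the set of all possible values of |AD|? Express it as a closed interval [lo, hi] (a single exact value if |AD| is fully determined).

|AB| ∈ {35}
|BC| ∈ {17}
|CD| ∈ {33}
|AC| ∈ [18, 52]
|BD| ∈ [16, 50]
|AD| ∈ [0, 85]

|AD| ∈ [0, 85]  (≈ [0.0000, 85.0000])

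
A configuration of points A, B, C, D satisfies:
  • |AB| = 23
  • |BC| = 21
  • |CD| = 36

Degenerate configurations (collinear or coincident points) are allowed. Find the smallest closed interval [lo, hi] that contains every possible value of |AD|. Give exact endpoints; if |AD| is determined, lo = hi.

|AD| ∈ [0, 80]  (≈ [0.0000, 80.0000])

|AB| ∈ {23}
|BC| ∈ {21}
|CD| ∈ {36}
|AC| ∈ [2, 44]
|BD| ∈ [15, 57]
|AD| ∈ [0, 80]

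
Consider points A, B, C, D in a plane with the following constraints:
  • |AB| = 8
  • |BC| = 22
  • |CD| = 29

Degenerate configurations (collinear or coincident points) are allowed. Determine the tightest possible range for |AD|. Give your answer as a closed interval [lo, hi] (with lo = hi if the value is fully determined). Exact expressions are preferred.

|AB| ∈ {8}
|BC| ∈ {22}
|CD| ∈ {29}
|AC| ∈ [14, 30]
|BD| ∈ [7, 51]
|AD| ∈ [0, 59]

|AD| ∈ [0, 59]  (≈ [0.0000, 59.0000])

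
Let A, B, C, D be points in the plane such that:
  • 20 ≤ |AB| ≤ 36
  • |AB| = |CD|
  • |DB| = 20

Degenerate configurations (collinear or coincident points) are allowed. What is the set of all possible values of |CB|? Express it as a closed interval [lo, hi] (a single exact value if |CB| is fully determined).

|CB| ∈ [0, 56]  (≈ [0.0000, 56.0000])

|AB| ∈ [20, 36]
|BD| ∈ {20}
|CD| ∈ [20, 36]
|AD| ∈ [0, 56]
|BC| ∈ [0, 56]
|AC| ∈ [0, 92]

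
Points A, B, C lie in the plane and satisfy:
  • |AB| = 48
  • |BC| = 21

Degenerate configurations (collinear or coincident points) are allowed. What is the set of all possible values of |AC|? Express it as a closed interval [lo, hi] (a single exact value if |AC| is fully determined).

|AC| ∈ [27, 69]  (≈ [27.0000, 69.0000])

|AB| ∈ {48}
|BC| ∈ {21}
|AC| ∈ [27, 69]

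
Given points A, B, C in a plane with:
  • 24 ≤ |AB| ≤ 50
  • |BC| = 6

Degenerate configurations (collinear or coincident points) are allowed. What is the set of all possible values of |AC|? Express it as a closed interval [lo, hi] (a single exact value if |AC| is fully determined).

|AB| ∈ [24, 50]
|BC| ∈ {6}
|AC| ∈ [18, 56]

|AC| ∈ [18, 56]  (≈ [18.0000, 56.0000])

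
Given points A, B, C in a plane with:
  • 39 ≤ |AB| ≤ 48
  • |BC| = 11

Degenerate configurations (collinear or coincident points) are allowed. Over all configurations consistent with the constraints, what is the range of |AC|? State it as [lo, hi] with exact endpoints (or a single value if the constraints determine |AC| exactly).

|AB| ∈ [39, 48]
|BC| ∈ {11}
|AC| ∈ [28, 59]

|AC| ∈ [28, 59]  (≈ [28.0000, 59.0000])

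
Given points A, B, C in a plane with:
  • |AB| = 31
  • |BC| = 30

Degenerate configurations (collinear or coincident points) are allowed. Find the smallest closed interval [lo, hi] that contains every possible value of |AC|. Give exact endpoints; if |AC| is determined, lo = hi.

|AC| ∈ [1, 61]  (≈ [1.0000, 61.0000])

|AB| ∈ {31}
|BC| ∈ {30}
|AC| ∈ [1, 61]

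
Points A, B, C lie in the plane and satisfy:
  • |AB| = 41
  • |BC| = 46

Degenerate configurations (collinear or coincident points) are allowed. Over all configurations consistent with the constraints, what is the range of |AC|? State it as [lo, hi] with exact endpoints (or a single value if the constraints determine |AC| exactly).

|AB| ∈ {41}
|BC| ∈ {46}
|AC| ∈ [5, 87]

|AC| ∈ [5, 87]  (≈ [5.0000, 87.0000])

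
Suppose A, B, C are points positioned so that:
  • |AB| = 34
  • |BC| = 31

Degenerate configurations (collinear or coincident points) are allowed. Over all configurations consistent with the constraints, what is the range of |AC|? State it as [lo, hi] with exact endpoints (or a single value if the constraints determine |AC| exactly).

|AC| ∈ [3, 65]  (≈ [3.0000, 65.0000])

|AB| ∈ {34}
|BC| ∈ {31}
|AC| ∈ [3, 65]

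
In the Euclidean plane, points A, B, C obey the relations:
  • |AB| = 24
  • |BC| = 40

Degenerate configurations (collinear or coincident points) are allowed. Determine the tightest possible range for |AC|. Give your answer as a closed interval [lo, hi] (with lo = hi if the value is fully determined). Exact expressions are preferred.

|AC| ∈ [16, 64]  (≈ [16.0000, 64.0000])

|AB| ∈ {24}
|BC| ∈ {40}
|AC| ∈ [16, 64]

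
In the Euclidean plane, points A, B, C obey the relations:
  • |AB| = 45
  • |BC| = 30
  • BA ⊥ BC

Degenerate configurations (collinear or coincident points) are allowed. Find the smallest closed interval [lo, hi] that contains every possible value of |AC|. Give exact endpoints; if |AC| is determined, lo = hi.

|AC| = 15·√(13)  (≈ 54.0833)

|AB| ∈ {45}
|BC| ∈ {30}
|AC| ∈ {15·√(13)}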